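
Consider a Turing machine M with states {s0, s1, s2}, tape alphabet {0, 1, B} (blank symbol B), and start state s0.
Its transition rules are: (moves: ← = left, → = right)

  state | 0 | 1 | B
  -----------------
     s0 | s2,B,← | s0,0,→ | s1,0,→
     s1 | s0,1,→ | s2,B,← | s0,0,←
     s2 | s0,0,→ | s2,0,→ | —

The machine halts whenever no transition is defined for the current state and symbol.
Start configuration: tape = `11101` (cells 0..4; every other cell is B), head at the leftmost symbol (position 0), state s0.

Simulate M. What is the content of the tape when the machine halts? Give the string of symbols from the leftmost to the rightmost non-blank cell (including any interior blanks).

000000B0

state=s0 head=0 tape=[1]1101BBB   (s0,1)→(s0,0,→)
state=s0 head=1 tape=0[1]101BBB   (s0,1)→(s0,0,→)
state=s0 head=2 tape=00[1]01BBB   (s0,1)→(s0,0,→)
state=s0 head=3 tape=000[0]1BBB   (s0,0)→(s2,B,←)
state=s2 head=2 tape=00[0]B1BBB   (s2,0)→(s0,0,→)
state=s0 head=3 tape=000[B]1BBB   (s0,B)→(s1,0,→)
state=s1 head=4 tape=0000[1]BBB   (s1,1)→(s2,B,←)
state=s2 head=3 tape=000[0]BBBB   (s2,0)→(s0,0,→)
state=s0 head=4 tape=0000[B]BBB   (s0,B)→(s1,0,→)
state=s1 head=5 tape=00000[B]BB   (s1,B)→(s0,0,←)
state=s0 head=4 tape=0000[0]0BB   (s0,0)→(s2,B,←)
state=s2 head=3 tape=000[0]B0BB   (s2,0)→(s0,0,→)
state=s0 head=4 tape=0000[B]0BB   (s0,B)→(s1,0,→)
state=s1 head=5 tape=00000[0]BB   (s1,0)→(s0,1,→)
state=s0 head=6 tape=000001[B]B   (s0,B)→(s1,0,→)
state=s1 head=7 tape=0000010[B]   (s1,B)→(s0,0,←)
state=s0 head=6 tape=000001[0]0   (s0,0)→(s2,B,←)
state=s2 head=5 tape=00000[1]B0   (s2,1)→(s2,0,→)
state=s2 head=6 tape=000000[B]0
The non-blank tape span at halt is 000000B0.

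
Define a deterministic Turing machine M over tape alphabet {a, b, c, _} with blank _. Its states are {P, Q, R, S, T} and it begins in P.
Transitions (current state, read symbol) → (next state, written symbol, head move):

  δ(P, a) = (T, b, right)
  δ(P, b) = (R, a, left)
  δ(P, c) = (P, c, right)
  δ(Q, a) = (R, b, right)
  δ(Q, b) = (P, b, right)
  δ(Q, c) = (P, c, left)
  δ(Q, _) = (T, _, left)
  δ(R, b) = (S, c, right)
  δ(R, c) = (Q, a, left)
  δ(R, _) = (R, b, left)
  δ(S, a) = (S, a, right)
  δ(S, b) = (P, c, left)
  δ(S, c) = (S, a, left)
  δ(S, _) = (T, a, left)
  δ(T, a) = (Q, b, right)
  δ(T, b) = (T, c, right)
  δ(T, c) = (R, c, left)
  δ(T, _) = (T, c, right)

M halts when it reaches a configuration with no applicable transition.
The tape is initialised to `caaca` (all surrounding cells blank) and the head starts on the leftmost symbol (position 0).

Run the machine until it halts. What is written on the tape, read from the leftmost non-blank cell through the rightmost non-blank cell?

ccaabcc

P | [c]aaca___   read c → write c, move right, go to P
P | c[a]aca___   read a → write b, move right, go to T
T | cb[a]ca___   read a → write b, move right, go to Q
Q | cbb[c]a___   read c → write c, move left, go to P
P | cb[b]ca___   read b → write a, move left, go to R
R | c[b]aca___   read b → write c, move right, go to S
S | cc[a]ca___   read a → write a, move right, go to S
S | cca[c]a___   read c → write a, move left, go to S
S | cc[a]aa___   read a → write a, move right, go to S
S | cca[a]a___   read a → write a, move right, go to S
S | ccaa[a]___   read a → write a, move right, go to S
S | ccaaa[_]__   read _ → write a, move left, go to T
T | ccaa[a]a__   read a → write b, move right, go to Q
Q | ccaab[a]__   read a → write b, move right, go to R
R | ccaabb[_]_   read _ → write b, move left, go to R
R | ccaab[b]b_   read b → write c, move right, go to S
S | ccaabc[b]_   read b → write c, move left, go to P
P | ccaab[c]c_   read c → write c, move right, go to P
P | ccaabc[c]_   read c → write c, move right, go to P
P | ccaabcc[_]
The non-blank tape span at halt is ccaabcc.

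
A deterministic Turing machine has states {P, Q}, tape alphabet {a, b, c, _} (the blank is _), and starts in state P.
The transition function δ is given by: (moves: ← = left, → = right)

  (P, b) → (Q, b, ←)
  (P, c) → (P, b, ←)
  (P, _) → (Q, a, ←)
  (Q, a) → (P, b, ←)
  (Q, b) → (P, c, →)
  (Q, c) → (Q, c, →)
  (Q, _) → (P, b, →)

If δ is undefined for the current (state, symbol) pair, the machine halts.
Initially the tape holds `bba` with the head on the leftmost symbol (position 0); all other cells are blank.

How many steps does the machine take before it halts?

P | _[b]ba   read b → write b, move ←, go to Q
Q | [_]bba   read _ → write b, move →, go to P
P | b[b]ba   read b → write b, move ←, go to Q
Q | [b]bba   read b → write c, move →, go to P
P | c[b]ba   read b → write b, move ←, go to Q
Q | [c]bba   read c → write c, move →, go to Q
Q | c[b]ba   read b → write c, move →, go to P
P | cc[b]a   read b → write b, move ←, go to Q
Q | c[c]ba   read c → write c, move →, go to Q
Q | cc[b]a   read b → write c, move →, go to P
P | ccc[a]
M halts after 10 transitions.

10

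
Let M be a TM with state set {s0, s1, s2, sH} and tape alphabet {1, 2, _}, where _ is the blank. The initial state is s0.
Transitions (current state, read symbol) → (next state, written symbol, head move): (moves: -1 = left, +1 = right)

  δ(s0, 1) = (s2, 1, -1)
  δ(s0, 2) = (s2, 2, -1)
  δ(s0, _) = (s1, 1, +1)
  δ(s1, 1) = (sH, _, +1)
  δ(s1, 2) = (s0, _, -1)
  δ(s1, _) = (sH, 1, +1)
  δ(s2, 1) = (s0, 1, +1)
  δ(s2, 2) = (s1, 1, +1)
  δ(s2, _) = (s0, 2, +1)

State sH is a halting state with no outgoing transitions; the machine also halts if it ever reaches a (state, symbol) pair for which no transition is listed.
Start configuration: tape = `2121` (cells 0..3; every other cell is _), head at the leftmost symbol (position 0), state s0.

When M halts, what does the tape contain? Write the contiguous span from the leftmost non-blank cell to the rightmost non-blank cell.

state=s0 head=0 tape=__[2]121   (s0,2)→(s2,2,-1)
state=s2 head=-1 tape=_[_]2121   (s2,_)→(s0,2,+1)
state=s0 head=0 tape=_2[2]121   (s0,2)→(s2,2,-1)
state=s2 head=-1 tape=_[2]2121   (s2,2)→(s1,1,+1)
state=s1 head=0 tape=_1[2]121   (s1,2)→(s0,_,-1)
state=s0 head=-1 tape=_[1]_121   (s0,1)→(s2,1,-1)
state=s2 head=-2 tape=[_]1_121   (s2,_)→(s0,2,+1)
state=s0 head=-1 tape=2[1]_121   (s0,1)→(s2,1,-1)
state=s2 head=-2 tape=[2]1_121   (s2,2)→(s1,1,+1)
state=s1 head=-1 tape=1[1]_121   (s1,1)→(sH,_,+1)
state=sH head=0 tape=1_[_]121
The non-blank tape span at halt is 1__121.

1__121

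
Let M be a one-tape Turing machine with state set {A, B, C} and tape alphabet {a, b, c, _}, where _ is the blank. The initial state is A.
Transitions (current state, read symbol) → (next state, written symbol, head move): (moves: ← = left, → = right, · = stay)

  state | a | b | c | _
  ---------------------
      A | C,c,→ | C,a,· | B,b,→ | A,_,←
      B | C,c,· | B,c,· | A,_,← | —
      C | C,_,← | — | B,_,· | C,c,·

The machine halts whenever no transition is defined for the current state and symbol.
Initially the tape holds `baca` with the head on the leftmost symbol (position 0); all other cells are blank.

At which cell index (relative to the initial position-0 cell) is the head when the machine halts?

A | _[b]aca   read b → write a, move ·, go to C
C | _[a]aca   read a → write _, move ←, go to C
C | [_]_aca   read _ → write c, move ·, go to C
C | [c]_aca   read c → write _, move ·, go to B
B | [_]_aca
At halt the head is at cell -1.

-1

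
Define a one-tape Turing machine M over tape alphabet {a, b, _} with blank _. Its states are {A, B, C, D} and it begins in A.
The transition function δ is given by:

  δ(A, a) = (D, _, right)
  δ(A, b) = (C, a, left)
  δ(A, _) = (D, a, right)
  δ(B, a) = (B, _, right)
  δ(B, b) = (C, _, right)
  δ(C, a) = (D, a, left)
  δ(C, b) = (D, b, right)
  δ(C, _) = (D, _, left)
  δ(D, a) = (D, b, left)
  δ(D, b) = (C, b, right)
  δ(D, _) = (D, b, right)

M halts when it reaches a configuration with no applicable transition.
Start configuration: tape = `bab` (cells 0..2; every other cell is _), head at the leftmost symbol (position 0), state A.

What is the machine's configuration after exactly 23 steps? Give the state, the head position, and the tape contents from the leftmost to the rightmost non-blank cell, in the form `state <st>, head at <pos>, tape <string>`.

state C, head at 3, tape bbbbb

state=A head=0 tape=__[b]ab_   (A,b)→(C,a,left)
state=C head=-1 tape=_[_]aab_   (C,_)→(D,_,left)
state=D head=-2 tape=[_]_aab_   (D,_)→(D,b,right)
state=D head=-1 tape=b[_]aab_   (D,_)→(D,b,right)
state=D head=0 tape=bb[a]ab_   (D,a)→(D,b,left)
state=D head=-1 tape=b[b]bab_   (D,b)→(C,b,right)
state=C head=0 tape=bb[b]ab_   (C,b)→(D,b,right)
state=D head=1 tape=bbb[a]b_   (D,a)→(D,b,left)
state=D head=0 tape=bb[b]bb_   (D,b)→(C,b,right)
state=C head=1 tape=bbb[b]b_   (C,b)→(D,b,right)
state=D head=2 tape=bbbb[b]_   (D,b)→(C,b,right)
state=C head=3 tape=bbbbb[_]   (C,_)→(D,_,left)
state=D head=2 tape=bbbb[b]_   (D,b)→(C,b,right)
state=C head=3 tape=bbbbb[_]   (C,_)→(D,_,left)
state=D head=2 tape=bbbb[b]_   (D,b)→(C,b,right)
state=C head=3 tape=bbbbb[_]   (C,_)→(D,_,left)
state=D head=2 tape=bbbb[b]_   (D,b)→(C,b,right)
state=C head=3 tape=bbbbb[_]   (C,_)→(D,_,left)
state=D head=2 tape=bbbb[b]_   (D,b)→(C,b,right)
state=C head=3 tape=bbbbb[_]   (C,_)→(D,_,left)
state=D head=2 tape=bbbb[b]_   (D,b)→(C,b,right)
state=C head=3 tape=bbbbb[_]   (C,_)→(D,_,left)
state=D head=2 tape=bbbb[b]_   (D,b)→(C,b,right)
state=C head=3 tape=bbbbb[_]
After 23 steps: state C, head at 3, tape bbbbb.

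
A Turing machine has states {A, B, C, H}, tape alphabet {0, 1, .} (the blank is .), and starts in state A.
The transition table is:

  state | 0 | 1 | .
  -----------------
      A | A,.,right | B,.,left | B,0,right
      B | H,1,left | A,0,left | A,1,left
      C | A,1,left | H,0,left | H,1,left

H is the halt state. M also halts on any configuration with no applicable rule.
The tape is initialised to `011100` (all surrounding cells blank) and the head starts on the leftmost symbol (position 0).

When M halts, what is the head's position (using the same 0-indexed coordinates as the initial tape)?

3

state=A head=0 tape=.[0]11100   (A,0)→(A,.,right)
state=A head=1 tape=..[1]1100   (A,1)→(B,.,left)
state=B head=0 tape=.[.].1100   (B,.)→(A,1,left)
state=A head=-1 tape=[.]1.1100   (A,.)→(B,0,right)
state=B head=0 tape=0[1].1100   (B,1)→(A,0,left)
state=A head=-1 tape=[0]0.1100   (A,0)→(A,.,right)
state=A head=0 tape=.[0].1100   (A,0)→(A,.,right)
state=A head=1 tape=..[.]1100   (A,.)→(B,0,right)
state=B head=2 tape=..0[1]100   (B,1)→(A,0,left)
state=A head=1 tape=..[0]0100   (A,0)→(A,.,right)
state=A head=2 tape=...[0]100   (A,0)→(A,.,right)
state=A head=3 tape=....[1]00   (A,1)→(B,.,left)
state=B head=2 tape=...[.].00   (B,.)→(A,1,left)
state=A head=1 tape=..[.]1.00   (A,.)→(B,0,right)
state=B head=2 tape=..0[1].00   (B,1)→(A,0,left)
state=A head=1 tape=..[0]0.00   (A,0)→(A,.,right)
state=A head=2 tape=...[0].00   (A,0)→(A,.,right)
state=A head=3 tape=....[.]00   (A,.)→(B,0,right)
state=B head=4 tape=....0[0]0   (B,0)→(H,1,left)
state=H head=3 tape=....[0]10
At halt the head is at cell 3.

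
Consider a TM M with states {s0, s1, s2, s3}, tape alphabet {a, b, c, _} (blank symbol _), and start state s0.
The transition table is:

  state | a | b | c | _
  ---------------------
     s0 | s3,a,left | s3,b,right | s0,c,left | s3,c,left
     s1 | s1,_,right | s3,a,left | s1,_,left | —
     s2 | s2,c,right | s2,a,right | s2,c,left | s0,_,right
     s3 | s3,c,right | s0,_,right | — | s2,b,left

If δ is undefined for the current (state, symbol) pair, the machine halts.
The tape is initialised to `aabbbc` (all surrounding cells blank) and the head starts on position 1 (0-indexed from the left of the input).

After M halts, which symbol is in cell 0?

s0 | ___a[a]bbbc   read a → write a, move left, go to s3
s3 | ___[a]abbbc   read a → write c, move right, go to s3
s3 | ___c[a]bbbc   read a → write c, move right, go to s3
s3 | ___cc[b]bbc   read b → write _, move right, go to s0
s0 | ___cc_[b]bc   read b → write b, move right, go to s3
s3 | ___cc_b[b]c   read b → write _, move right, go to s0
s0 | ___cc_b_[c]   read c → write c, move left, go to s0
s0 | ___cc_b[_]c   read _ → write c, move left, go to s3
s3 | ___cc_[b]cc   read b → write _, move right, go to s0
s0 | ___cc__[c]c   read c → write c, move left, go to s0
s0 | ___cc_[_]cc   read _ → write c, move left, go to s3
s3 | ___cc[_]ccc   read _ → write b, move left, go to s2
s2 | ___c[c]bccc   read c → write c, move left, go to s2
s2 | ___[c]cbccc   read c → write c, move left, go to s2
s2 | __[_]ccbccc   read _ → write _, move right, go to s0
s0 | ___[c]cbccc   read c → write c, move left, go to s0
s0 | __[_]ccbccc   read _ → write c, move left, go to s3
s3 | _[_]cccbccc   read _ → write b, move left, go to s2
s2 | [_]bcccbccc   read _ → write _, move right, go to s0
s0 | _[b]cccbccc   read b → write b, move right, go to s3
s3 | _b[c]ccbccc
Cell 0 holds c when M halts.

c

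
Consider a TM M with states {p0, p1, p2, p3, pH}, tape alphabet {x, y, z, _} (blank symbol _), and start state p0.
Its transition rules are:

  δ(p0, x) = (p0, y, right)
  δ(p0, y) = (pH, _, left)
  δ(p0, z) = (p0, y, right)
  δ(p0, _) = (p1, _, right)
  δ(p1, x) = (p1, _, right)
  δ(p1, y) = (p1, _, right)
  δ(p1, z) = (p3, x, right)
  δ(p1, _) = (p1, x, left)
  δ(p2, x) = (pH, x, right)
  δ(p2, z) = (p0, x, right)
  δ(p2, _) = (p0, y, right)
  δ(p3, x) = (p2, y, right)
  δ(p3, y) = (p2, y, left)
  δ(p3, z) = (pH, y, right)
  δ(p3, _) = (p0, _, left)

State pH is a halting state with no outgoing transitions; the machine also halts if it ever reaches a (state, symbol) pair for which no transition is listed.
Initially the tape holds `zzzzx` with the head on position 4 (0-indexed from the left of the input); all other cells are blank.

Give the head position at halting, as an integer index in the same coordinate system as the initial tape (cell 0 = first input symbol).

6

state=p0 head=4 tape=zzzz[x]___   (p0,x)→(p0,y,right)
state=p0 head=5 tape=zzzzy[_]__   (p0,_)→(p1,_,right)
state=p1 head=6 tape=zzzzy_[_]_   (p1,_)→(p1,x,left)
state=p1 head=5 tape=zzzzy[_]x_   (p1,_)→(p1,x,left)
state=p1 head=4 tape=zzzz[y]xx_   (p1,y)→(p1,_,right)
state=p1 head=5 tape=zzzz_[x]x_   (p1,x)→(p1,_,right)
state=p1 head=6 tape=zzzz__[x]_   (p1,x)→(p1,_,right)
state=p1 head=7 tape=zzzz___[_]   (p1,_)→(p1,x,left)
state=p1 head=6 tape=zzzz__[_]x   (p1,_)→(p1,x,left)
state=p1 head=5 tape=zzzz_[_]xx   (p1,_)→(p1,x,left)
state=p1 head=4 tape=zzzz[_]xxx   (p1,_)→(p1,x,left)
state=p1 head=3 tape=zzz[z]xxxx   (p1,z)→(p3,x,right)
state=p3 head=4 tape=zzzx[x]xxx   (p3,x)→(p2,y,right)
state=p2 head=5 tape=zzzxy[x]xx   (p2,x)→(pH,x,right)
state=pH head=6 tape=zzzxyx[x]x
At halt the head is at cell 6.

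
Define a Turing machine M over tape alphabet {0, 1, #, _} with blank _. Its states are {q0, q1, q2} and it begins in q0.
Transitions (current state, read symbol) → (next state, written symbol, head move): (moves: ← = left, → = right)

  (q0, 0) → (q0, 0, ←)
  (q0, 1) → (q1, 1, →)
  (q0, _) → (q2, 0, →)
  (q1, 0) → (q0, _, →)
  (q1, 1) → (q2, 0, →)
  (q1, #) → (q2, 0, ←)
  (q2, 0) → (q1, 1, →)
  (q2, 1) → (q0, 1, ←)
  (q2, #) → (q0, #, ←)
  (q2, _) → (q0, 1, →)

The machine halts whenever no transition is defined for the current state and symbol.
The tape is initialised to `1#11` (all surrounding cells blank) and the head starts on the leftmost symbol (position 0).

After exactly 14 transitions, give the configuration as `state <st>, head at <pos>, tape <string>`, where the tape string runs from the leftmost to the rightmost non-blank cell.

state q1, head at 2, tape 010101

q0 | __[1]#11   read 1 → write 1, move →, go to q1
q1 | __1[#]11   read # → write 0, move ←, go to q2
q2 | __[1]011   read 1 → write 1, move ←, go to q0
q0 | _[_]1011   read _ → write 0, move →, go to q2
q2 | _0[1]011   read 1 → write 1, move ←, go to q0
q0 | _[0]1011   read 0 → write 0, move ←, go to q0
q0 | [_]01011   read _ → write 0, move →, go to q2
q2 | 0[0]1011   read 0 → write 1, move →, go to q1
q1 | 01[1]011   read 1 → write 0, move →, go to q2
q2 | 010[0]11   read 0 → write 1, move →, go to q1
q1 | 0101[1]1   read 1 → write 0, move →, go to q2
q2 | 01010[1]   read 1 → write 1, move ←, go to q0
q0 | 0101[0]1   read 0 → write 0, move ←, go to q0
q0 | 010[1]01   read 1 → write 1, move →, go to q1
q1 | 0101[0]1
After 14 steps: state q1, head at 2, tape 010101.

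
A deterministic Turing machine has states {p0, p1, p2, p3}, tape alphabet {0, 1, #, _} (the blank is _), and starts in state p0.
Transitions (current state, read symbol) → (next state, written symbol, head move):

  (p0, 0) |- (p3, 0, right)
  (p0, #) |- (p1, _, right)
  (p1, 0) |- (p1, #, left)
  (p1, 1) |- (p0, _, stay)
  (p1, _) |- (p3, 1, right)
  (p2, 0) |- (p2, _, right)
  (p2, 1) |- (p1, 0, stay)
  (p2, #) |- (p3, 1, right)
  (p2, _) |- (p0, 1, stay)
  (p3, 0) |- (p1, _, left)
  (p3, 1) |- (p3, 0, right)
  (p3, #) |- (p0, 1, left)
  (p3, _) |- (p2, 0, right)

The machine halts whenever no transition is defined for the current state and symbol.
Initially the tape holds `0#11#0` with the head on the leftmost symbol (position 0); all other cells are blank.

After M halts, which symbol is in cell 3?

state=p0 head=0 tape=_[0]#11#0   (p0,0)→(p3,0,right)
state=p3 head=1 tape=_0[#]11#0   (p3,#)→(p0,1,left)
state=p0 head=0 tape=_[0]111#0   (p0,0)→(p3,0,right)
state=p3 head=1 tape=_0[1]11#0   (p3,1)→(p3,0,right)
state=p3 head=2 tape=_00[1]1#0   (p3,1)→(p3,0,right)
state=p3 head=3 tape=_000[1]#0   (p3,1)→(p3,0,right)
state=p3 head=4 tape=_0000[#]0   (p3,#)→(p0,1,left)
state=p0 head=3 tape=_000[0]10   (p0,0)→(p3,0,right)
state=p3 head=4 tape=_0000[1]0   (p3,1)→(p3,0,right)
state=p3 head=5 tape=_00000[0]   (p3,0)→(p1,_,left)
state=p1 head=4 tape=_0000[0]_   (p1,0)→(p1,#,left)
state=p1 head=3 tape=_000[0]#_   (p1,0)→(p1,#,left)
state=p1 head=2 tape=_00[0]##_   (p1,0)→(p1,#,left)
state=p1 head=1 tape=_0[0]###_   (p1,0)→(p1,#,left)
state=p1 head=0 tape=_[0]####_   (p1,0)→(p1,#,left)
state=p1 head=-1 tape=[_]#####_   (p1,_)→(p3,1,right)
state=p3 head=0 tape=1[#]####_   (p3,#)→(p0,1,left)
state=p0 head=-1 tape=[1]1####_
Cell 3 holds # when M halts.

#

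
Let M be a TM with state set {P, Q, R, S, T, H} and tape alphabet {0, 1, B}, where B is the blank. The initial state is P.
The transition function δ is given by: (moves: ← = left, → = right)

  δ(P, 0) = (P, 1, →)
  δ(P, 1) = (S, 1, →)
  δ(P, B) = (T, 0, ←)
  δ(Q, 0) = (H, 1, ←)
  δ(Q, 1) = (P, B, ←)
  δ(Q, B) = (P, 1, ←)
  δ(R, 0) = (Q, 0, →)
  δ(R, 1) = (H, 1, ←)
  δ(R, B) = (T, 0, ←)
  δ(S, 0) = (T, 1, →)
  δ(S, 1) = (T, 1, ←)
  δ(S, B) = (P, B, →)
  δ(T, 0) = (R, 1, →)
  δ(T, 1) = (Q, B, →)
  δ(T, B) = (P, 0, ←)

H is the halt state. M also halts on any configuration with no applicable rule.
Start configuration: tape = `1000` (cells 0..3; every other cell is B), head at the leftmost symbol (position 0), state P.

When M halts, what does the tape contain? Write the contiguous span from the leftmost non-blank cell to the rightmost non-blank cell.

111111B1

P | [1]000BBBB   read 1 → write 1, move →, go to S
S | 1[0]00BBBB   read 0 → write 1, move →, go to T
T | 11[0]0BBBB   read 0 → write 1, move →, go to R
R | 111[0]BBBB   read 0 → write 0, move →, go to Q
Q | 1110[B]BBB   read B → write 1, move ←, go to P
P | 111[0]1BBB   read 0 → write 1, move →, go to P
P | 1111[1]BBB   read 1 → write 1, move →, go to S
S | 11111[B]BB   read B → write B, move →, go to P
P | 11111B[B]B   read B → write 0, move ←, go to T
T | 11111[B]0B   read B → write 0, move ←, go to P
P | 1111[1]00B   read 1 → write 1, move →, go to S
S | 11111[0]0B   read 0 → write 1, move →, go to T
T | 111111[0]B   read 0 → write 1, move →, go to R
R | 1111111[B]   read B → write 0, move ←, go to T
T | 111111[1]0   read 1 → write B, move →, go to Q
Q | 111111B[0]   read 0 → write 1, move ←, go to H
H | 111111[B]1
The non-blank tape span at halt is 111111B1.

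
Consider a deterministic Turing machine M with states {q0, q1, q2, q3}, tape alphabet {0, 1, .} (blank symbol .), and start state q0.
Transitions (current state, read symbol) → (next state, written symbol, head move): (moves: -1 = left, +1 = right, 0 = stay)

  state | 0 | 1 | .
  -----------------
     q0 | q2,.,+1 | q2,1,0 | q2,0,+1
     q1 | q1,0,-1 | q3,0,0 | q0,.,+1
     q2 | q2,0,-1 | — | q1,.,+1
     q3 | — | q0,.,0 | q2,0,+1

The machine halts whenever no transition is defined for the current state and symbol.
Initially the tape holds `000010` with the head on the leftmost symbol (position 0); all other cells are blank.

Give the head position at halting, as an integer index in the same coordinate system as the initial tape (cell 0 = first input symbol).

4

state=q0 head=0 tape=[0]00010   (q0,0)→(q2,.,+1)
state=q2 head=1 tape=.[0]0010   (q2,0)→(q2,0,-1)
state=q2 head=0 tape=[.]00010   (q2,.)→(q1,.,+1)
state=q1 head=1 tape=.[0]0010   (q1,0)→(q1,0,-1)
state=q1 head=0 tape=[.]00010   (q1,.)→(q0,.,+1)
state=q0 head=1 tape=.[0]0010   (q0,0)→(q2,.,+1)
state=q2 head=2 tape=..[0]010   (q2,0)→(q2,0,-1)
state=q2 head=1 tape=.[.]0010   (q2,.)→(q1,.,+1)
state=q1 head=2 tape=..[0]010   (q1,0)→(q1,0,-1)
state=q1 head=1 tape=.[.]0010   (q1,.)→(q0,.,+1)
state=q0 head=2 tape=..[0]010   (q0,0)→(q2,.,+1)
state=q2 head=3 tape=...[0]10   (q2,0)→(q2,0,-1)
state=q2 head=2 tape=..[.]010   (q2,.)→(q1,.,+1)
state=q1 head=3 tape=...[0]10   (q1,0)→(q1,0,-1)
state=q1 head=2 tape=..[.]010   (q1,.)→(q0,.,+1)
state=q0 head=3 tape=...[0]10   (q0,0)→(q2,.,+1)
state=q2 head=4 tape=....[1]0
At halt the head is at cell 4.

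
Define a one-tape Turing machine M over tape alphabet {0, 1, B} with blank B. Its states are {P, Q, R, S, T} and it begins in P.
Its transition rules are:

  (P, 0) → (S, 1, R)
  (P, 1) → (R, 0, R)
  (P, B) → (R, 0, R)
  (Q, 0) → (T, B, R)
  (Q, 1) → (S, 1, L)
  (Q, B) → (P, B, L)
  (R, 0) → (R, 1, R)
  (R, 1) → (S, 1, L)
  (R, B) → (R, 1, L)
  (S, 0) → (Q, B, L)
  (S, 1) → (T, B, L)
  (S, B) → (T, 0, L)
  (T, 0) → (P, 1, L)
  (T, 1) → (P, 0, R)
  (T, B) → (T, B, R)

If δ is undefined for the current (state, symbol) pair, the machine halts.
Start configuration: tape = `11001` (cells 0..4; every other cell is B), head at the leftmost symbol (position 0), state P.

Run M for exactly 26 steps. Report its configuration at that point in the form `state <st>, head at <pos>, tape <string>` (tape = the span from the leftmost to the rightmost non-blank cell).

state R, head at 0, tape 11B1B1

P | BBB[1]1001   read 1 → write 0, move R, go to R
R | BBB0[1]001   read 1 → write 1, move L, go to S
S | BBB[0]1001   read 0 → write B, move L, go to Q
Q | BB[B]B1001   read B → write B, move L, go to P
P | B[B]BB1001   read B → write 0, move R, go to R
R | B0[B]B1001   read B → write 1, move L, go to R
R | B[0]1B1001   read 0 → write 1, move R, go to R
R | B1[1]B1001   read 1 → write 1, move L, go to S
S | B[1]1B1001   read 1 → write B, move L, go to T
T | [B]B1B1001   read B → write B, move R, go to T
T | B[B]1B1001   read B → write B, move R, go to T
T | BB[1]B1001   read 1 → write 0, move R, go to P
P | BB0[B]1001   read B → write 0, move R, go to R
R | BB00[1]001   read 1 → write 1, move L, go to S
S | BB0[0]1001   read 0 → write B, move L, go to Q
Q | BB[0]B1001   read 0 → write B, move R, go to T
T | BBB[B]1001   read B → write B, move R, go to T
T | BBBB[1]001   read 1 → write 0, move R, go to P
P | BBBB0[0]01   read 0 → write 1, move R, go to S
S | BBBB01[0]1   read 0 → write B, move L, go to Q
Q | BBBB0[1]B1   read 1 → write 1, move L, go to S
S | BBBB[0]1B1   read 0 → write B, move L, go to Q
Q | BBB[B]B1B1   read B → write B, move L, go to P
P | BB[B]BB1B1   read B → write 0, move R, go to R
R | BB0[B]B1B1   read B → write 1, move L, go to R
R | BB[0]1B1B1   read 0 → write 1, move R, go to R
R | BB1[1]B1B1
After 26 steps: state R, head at 0, tape 11B1B1.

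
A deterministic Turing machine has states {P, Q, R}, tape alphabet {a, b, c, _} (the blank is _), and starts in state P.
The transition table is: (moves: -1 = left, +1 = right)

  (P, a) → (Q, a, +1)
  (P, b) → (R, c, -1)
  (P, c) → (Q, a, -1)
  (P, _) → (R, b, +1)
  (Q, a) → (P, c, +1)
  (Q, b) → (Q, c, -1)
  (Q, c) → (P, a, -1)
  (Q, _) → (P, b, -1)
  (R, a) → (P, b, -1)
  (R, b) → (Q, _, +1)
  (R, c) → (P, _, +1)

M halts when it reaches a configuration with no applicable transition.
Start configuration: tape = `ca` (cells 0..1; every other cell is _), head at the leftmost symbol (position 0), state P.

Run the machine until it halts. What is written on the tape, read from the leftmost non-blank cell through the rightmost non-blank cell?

state=P head=0 tape=___[c]a_   (P,c)→(Q,a,-1)
state=Q head=-1 tape=__[_]aa_   (Q,_)→(P,b,-1)
state=P head=-2 tape=_[_]baa_   (P,_)→(R,b,+1)
state=R head=-1 tape=_b[b]aa_   (R,b)→(Q,_,+1)
state=Q head=0 tape=_b_[a]a_   (Q,a)→(P,c,+1)
state=P head=1 tape=_b_c[a]_   (P,a)→(Q,a,+1)
state=Q head=2 tape=_b_ca[_]   (Q,_)→(P,b,-1)
state=P head=1 tape=_b_c[a]b   (P,a)→(Q,a,+1)
state=Q head=2 tape=_b_ca[b]   (Q,b)→(Q,c,-1)
state=Q head=1 tape=_b_c[a]c   (Q,a)→(P,c,+1)
state=P head=2 tape=_b_cc[c]   (P,c)→(Q,a,-1)
state=Q head=1 tape=_b_c[c]a   (Q,c)→(P,a,-1)
state=P head=0 tape=_b_[c]aa   (P,c)→(Q,a,-1)
state=Q head=-1 tape=_b[_]aaa   (Q,_)→(P,b,-1)
state=P head=-2 tape=_[b]baaa   (P,b)→(R,c,-1)
state=R head=-3 tape=[_]cbaaa
The non-blank tape span at halt is cbaaa.

cbaaa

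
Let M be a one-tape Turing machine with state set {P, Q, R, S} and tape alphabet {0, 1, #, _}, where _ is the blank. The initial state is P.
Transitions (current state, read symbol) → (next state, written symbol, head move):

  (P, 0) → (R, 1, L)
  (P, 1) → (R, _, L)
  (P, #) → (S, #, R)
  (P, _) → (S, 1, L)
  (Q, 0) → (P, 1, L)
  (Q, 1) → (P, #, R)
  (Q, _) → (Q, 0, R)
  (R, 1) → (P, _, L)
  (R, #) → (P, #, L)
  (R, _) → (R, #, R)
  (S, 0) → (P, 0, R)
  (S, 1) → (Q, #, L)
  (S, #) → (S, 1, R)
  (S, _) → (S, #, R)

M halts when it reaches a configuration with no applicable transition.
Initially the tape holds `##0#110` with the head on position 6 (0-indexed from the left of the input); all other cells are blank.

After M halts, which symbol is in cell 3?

P | ##0#11[0]   read 0 → write 1, move L, go to R
R | ##0#1[1]1   read 1 → write _, move L, go to P
P | ##0#[1]_1   read 1 → write _, move L, go to R
R | ##0[#]__1   read # → write #, move L, go to P
P | ##[0]#__1   read 0 → write 1, move L, go to R
R | #[#]1#__1   read # → write #, move L, go to P
P | [#]#1#__1   read # → write #, move R, go to S
S | #[#]1#__1   read # → write 1, move R, go to S
S | #1[1]#__1   read 1 → write #, move L, go to Q
Q | #[1]##__1   read 1 → write #, move R, go to P
P | ##[#]#__1   read # → write #, move R, go to S
S | ###[#]__1   read # → write 1, move R, go to S
S | ###1[_]_1   read _ → write #, move R, go to S
S | ###1#[_]1   read _ → write #, move R, go to S
S | ###1##[1]   read 1 → write #, move L, go to Q
Q | ###1#[#]#
Cell 3 holds 1 when M halts.

1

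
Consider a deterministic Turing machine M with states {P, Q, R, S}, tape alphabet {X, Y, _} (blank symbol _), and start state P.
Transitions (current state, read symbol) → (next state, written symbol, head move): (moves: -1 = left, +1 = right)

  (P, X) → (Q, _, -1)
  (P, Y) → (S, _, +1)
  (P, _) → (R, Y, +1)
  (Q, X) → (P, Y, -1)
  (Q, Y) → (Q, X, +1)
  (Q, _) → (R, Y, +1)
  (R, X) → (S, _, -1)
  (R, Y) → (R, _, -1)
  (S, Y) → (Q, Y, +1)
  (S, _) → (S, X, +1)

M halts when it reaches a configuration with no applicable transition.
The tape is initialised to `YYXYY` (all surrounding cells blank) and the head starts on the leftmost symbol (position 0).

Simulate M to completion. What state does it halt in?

P | [Y]YXYY__   read Y → write _, move +1, go to S
S | _[Y]XYY__   read Y → write Y, move +1, go to Q
Q | _Y[X]YY__   read X → write Y, move -1, go to P
P | _[Y]YYY__   read Y → write _, move +1, go to S
S | __[Y]YY__   read Y → write Y, move +1, go to Q
Q | __Y[Y]Y__   read Y → write X, move +1, go to Q
Q | __YX[Y]__   read Y → write X, move +1, go to Q
Q | __YXX[_]_   read _ → write Y, move +1, go to R
R | __YXXY[_]
No transition is defined for (R, _); M halts in state R.

R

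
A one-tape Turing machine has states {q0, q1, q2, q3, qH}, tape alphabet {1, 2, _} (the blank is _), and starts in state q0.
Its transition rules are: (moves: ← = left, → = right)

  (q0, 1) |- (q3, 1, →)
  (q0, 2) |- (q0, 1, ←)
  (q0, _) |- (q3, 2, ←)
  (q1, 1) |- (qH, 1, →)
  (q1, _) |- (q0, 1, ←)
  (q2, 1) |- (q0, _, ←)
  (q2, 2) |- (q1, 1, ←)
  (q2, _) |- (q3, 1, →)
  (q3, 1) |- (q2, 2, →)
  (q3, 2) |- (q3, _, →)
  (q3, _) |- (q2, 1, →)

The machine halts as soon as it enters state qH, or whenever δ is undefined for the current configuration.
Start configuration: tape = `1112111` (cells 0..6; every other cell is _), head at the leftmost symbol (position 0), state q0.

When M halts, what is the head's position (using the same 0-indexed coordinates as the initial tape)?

2

q0 | [1]112111   read 1 → write 1, move →, go to q3
q3 | 1[1]12111   read 1 → write 2, move →, go to q2
q2 | 12[1]2111   read 1 → write _, move ←, go to q0
q0 | 1[2]_2111   read 2 → write 1, move ←, go to q0
q0 | [1]1_2111   read 1 → write 1, move →, go to q3
q3 | 1[1]_2111   read 1 → write 2, move →, go to q2
q2 | 12[_]2111   read _ → write 1, move →, go to q3
q3 | 121[2]111   read 2 → write _, move →, go to q3
q3 | 121_[1]11   read 1 → write 2, move →, go to q2
q2 | 121_2[1]1   read 1 → write _, move ←, go to q0
q0 | 121_[2]_1   read 2 → write 1, move ←, go to q0
q0 | 121[_]1_1   read _ → write 2, move ←, go to q3
q3 | 12[1]21_1   read 1 → write 2, move →, go to q2
q2 | 122[2]1_1   read 2 → write 1, move ←, go to q1
q1 | 12[2]11_1
At halt the head is at cell 2.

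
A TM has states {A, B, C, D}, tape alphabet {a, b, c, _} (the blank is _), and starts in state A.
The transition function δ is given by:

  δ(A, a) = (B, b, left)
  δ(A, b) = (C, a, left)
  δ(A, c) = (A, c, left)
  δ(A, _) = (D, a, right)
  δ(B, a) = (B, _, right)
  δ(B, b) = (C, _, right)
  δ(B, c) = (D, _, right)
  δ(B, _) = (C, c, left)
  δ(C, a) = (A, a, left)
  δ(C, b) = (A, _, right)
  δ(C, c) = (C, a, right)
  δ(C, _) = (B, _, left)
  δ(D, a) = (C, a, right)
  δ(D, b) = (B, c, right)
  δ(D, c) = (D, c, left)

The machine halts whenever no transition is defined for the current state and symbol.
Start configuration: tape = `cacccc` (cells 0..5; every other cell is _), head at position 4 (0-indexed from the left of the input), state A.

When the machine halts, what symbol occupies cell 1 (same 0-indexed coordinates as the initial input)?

A | cacc[c]c   read c → write c, move left, go to A
A | cac[c]cc   read c → write c, move left, go to A
A | ca[c]ccc   read c → write c, move left, go to A
A | c[a]cccc   read a → write b, move left, go to B
B | [c]bcccc   read c → write _, move right, go to D
D | _[b]cccc   read b → write c, move right, go to B
B | _c[c]ccc   read c → write _, move right, go to D
D | _c_[c]cc   read c → write c, move left, go to D
D | _c[_]ccc
Cell 1 holds c when M halts.

c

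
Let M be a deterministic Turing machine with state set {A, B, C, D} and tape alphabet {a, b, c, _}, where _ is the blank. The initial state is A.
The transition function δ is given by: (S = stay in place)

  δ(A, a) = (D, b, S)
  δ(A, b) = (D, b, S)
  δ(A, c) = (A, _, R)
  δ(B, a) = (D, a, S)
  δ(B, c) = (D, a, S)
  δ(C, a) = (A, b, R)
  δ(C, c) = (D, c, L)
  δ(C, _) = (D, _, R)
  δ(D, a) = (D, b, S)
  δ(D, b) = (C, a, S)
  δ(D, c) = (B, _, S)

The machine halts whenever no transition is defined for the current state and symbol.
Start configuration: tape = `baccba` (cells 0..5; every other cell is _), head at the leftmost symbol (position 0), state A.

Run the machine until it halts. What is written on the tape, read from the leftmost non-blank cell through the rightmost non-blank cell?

bb__bb

A | [b]accba_   read b → write b, move S, go to D
D | [b]accba_   read b → write a, move S, go to C
C | [a]accba_   read a → write b, move R, go to A
A | b[a]ccba_   read a → write b, move S, go to D
D | b[b]ccba_   read b → write a, move S, go to C
C | b[a]ccba_   read a → write b, move R, go to A
A | bb[c]cba_   read c → write _, move R, go to A
A | bb_[c]ba_   read c → write _, move R, go to A
A | bb__[b]a_   read b → write b, move S, go to D
D | bb__[b]a_   read b → write a, move S, go to C
C | bb__[a]a_   read a → write b, move R, go to A
A | bb__b[a]_   read a → write b, move S, go to D
D | bb__b[b]_   read b → write a, move S, go to C
C | bb__b[a]_   read a → write b, move R, go to A
A | bb__bb[_]
The non-blank tape span at halt is bb__bb.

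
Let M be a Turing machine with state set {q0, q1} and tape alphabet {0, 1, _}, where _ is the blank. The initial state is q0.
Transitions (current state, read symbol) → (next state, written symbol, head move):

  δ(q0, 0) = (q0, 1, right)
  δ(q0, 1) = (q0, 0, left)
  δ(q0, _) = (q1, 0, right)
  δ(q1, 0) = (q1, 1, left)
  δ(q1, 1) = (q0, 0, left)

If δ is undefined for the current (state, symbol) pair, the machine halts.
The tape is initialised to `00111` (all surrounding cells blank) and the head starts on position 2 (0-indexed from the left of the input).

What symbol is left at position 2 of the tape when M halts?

q0 | __00[1]11   read 1 → write 0, move left, go to q0
q0 | __0[0]011   read 0 → write 1, move right, go to q0
q0 | __01[0]11   read 0 → write 1, move right, go to q0
q0 | __011[1]1   read 1 → write 0, move left, go to q0
q0 | __01[1]01   read 1 → write 0, move left, go to q0
q0 | __0[1]001   read 1 → write 0, move left, go to q0
q0 | __[0]0001   read 0 → write 1, move right, go to q0
q0 | __1[0]001   read 0 → write 1, move right, go to q0
q0 | __11[0]01   read 0 → write 1, move right, go to q0
q0 | __111[0]1   read 0 → write 1, move right, go to q0
q0 | __1111[1]   read 1 → write 0, move left, go to q0
q0 | __111[1]0   read 1 → write 0, move left, go to q0
q0 | __11[1]00   read 1 → write 0, move left, go to q0
q0 | __1[1]000   read 1 → write 0, move left, go to q0
q0 | __[1]0000   read 1 → write 0, move left, go to q0
q0 | _[_]00000   read _ → write 0, move right, go to q1
q1 | _0[0]0000   read 0 → write 1, move left, go to q1
q1 | _[0]10000   read 0 → write 1, move left, go to q1
q1 | [_]110000
Cell 2 holds 0 when M halts.

0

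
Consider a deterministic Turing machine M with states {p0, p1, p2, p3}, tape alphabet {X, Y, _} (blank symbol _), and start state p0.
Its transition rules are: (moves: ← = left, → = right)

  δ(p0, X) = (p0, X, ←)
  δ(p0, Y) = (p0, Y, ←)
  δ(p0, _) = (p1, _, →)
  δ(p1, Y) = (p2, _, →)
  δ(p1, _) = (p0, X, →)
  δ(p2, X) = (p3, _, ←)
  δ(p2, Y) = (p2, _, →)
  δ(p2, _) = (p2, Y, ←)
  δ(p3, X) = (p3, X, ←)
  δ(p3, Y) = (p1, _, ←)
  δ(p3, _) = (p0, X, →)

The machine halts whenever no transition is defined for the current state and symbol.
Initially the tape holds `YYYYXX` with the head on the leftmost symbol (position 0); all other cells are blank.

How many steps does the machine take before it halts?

p0 | _[Y]YYYXX   read Y → write Y, move ←, go to p0
p0 | [_]YYYYXX   read _ → write _, move →, go to p1
p1 | _[Y]YYYXX   read Y → write _, move →, go to p2
p2 | __[Y]YYXX   read Y → write _, move →, go to p2
p2 | ___[Y]YXX   read Y → write _, move →, go to p2
p2 | ____[Y]XX   read Y → write _, move →, go to p2
p2 | _____[X]X   read X → write _, move ←, go to p3
p3 | ____[_]_X   read _ → write X, move →, go to p0
p0 | ____X[_]X   read _ → write _, move →, go to p1
p1 | ____X_[X]
M halts after 9 transitions.

9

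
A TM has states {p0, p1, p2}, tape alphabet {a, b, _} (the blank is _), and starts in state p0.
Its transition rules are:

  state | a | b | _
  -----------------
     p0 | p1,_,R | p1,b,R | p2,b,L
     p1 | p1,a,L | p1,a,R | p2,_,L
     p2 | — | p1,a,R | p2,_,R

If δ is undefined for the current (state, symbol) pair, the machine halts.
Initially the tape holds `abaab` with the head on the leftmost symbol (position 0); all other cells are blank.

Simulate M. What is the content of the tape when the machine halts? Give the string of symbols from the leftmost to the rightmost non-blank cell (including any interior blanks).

state=p0 head=0 tape=_[a]baab   (p0,a)→(p1,_,R)
state=p1 head=1 tape=__[b]aab   (p1,b)→(p1,a,R)
state=p1 head=2 tape=__a[a]ab   (p1,a)→(p1,a,L)
state=p1 head=1 tape=__[a]aab   (p1,a)→(p1,a,L)
state=p1 head=0 tape=_[_]aaab   (p1,_)→(p2,_,L)
state=p2 head=-1 tape=[_]_aaab   (p2,_)→(p2,_,R)
state=p2 head=0 tape=_[_]aaab   (p2,_)→(p2,_,R)
state=p2 head=1 tape=__[a]aab
The non-blank tape span at halt is aaab.

aaab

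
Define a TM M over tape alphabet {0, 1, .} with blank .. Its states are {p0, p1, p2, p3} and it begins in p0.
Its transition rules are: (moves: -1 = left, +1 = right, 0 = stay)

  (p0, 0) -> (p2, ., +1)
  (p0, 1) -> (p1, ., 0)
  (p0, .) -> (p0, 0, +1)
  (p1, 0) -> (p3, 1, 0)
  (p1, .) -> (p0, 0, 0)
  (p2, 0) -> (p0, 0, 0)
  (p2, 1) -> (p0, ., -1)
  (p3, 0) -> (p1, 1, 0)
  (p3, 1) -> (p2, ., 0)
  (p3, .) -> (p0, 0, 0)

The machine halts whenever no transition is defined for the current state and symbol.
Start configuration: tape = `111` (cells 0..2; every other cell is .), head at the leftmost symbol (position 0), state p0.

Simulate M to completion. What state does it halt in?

state=p0 head=0 tape=[1]11.   (p0,1)→(p1,.,0)
state=p1 head=0 tape=[.]11.   (p1,.)→(p0,0,0)
state=p0 head=0 tape=[0]11.   (p0,0)→(p2,.,+1)
state=p2 head=1 tape=.[1]1.   (p2,1)→(p0,.,-1)
state=p0 head=0 tape=[.].1.   (p0,.)→(p0,0,+1)
state=p0 head=1 tape=0[.]1.   (p0,.)→(p0,0,+1)
state=p0 head=2 tape=00[1].   (p0,1)→(p1,.,0)
state=p1 head=2 tape=00[.].   (p1,.)→(p0,0,0)
state=p0 head=2 tape=00[0].   (p0,0)→(p2,.,+1)
state=p2 head=3 tape=00.[.]
No transition is defined for (p2, .); M halts in state p2.

p2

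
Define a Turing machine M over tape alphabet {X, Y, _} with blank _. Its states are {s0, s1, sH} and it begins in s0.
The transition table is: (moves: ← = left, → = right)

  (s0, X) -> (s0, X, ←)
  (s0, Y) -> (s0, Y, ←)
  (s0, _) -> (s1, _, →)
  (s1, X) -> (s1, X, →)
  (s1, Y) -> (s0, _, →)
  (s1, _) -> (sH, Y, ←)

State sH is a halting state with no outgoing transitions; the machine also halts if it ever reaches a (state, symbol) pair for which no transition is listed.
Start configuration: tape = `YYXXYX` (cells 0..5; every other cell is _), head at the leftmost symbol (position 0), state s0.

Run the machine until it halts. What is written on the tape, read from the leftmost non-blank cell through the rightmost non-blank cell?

s0 | _[Y]YXXYX_   read Y → write Y, move ←, go to s0
s0 | [_]YYXXYX_   read _ → write _, move →, go to s1
s1 | _[Y]YXXYX_   read Y → write _, move →, go to s0
s0 | __[Y]XXYX_   read Y → write Y, move ←, go to s0
s0 | _[_]YXXYX_   read _ → write _, move →, go to s1
s1 | __[Y]XXYX_   read Y → write _, move →, go to s0
s0 | ___[X]XYX_   read X → write X, move ←, go to s0
s0 | __[_]XXYX_   read _ → write _, move →, go to s1
s1 | ___[X]XYX_   read X → write X, move →, go to s1
s1 | ___X[X]YX_   read X → write X, move →, go to s1
s1 | ___XX[Y]X_   read Y → write _, move →, go to s0
s0 | ___XX_[X]_   read X → write X, move ←, go to s0
s0 | ___XX[_]X_   read _ → write _, move →, go to s1
s1 | ___XX_[X]_   read X → write X, move →, go to s1
s1 | ___XX_X[_]   read _ → write Y, move ←, go to sH
sH | ___XX_[X]Y
The non-blank tape span at halt is XX_XY.

XX_XY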